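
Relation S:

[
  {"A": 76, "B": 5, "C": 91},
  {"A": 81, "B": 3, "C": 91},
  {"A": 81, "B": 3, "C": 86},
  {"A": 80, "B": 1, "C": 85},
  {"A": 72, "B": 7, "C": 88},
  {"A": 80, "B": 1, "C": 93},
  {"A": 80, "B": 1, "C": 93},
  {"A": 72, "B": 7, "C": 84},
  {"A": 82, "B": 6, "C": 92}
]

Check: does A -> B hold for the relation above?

A=76: 1 row → B = 5 ✓
A=81: 2 rows → B = 3, 3 ✓
A=80: 3 rows → B = 1, 1, 1 ✓
A=72: 2 rows → B = 7, 7 ✓
A=82: 1 row → B = 6 ✓
Every A value is associated with a single B value, so A -> B holds.

Yes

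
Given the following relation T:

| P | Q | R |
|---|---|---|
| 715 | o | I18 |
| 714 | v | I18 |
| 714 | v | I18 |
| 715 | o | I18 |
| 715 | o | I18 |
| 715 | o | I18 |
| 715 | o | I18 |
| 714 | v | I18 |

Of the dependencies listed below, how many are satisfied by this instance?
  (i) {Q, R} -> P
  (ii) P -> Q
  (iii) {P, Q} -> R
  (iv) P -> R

4

(i) {Q, R} -> P: every LHS value maps to a single RHS value — holds.
(ii) P -> Q: every LHS value maps to a single RHS value — holds.
(iii) {P, Q} -> R: every LHS value maps to a single RHS value — holds.
(iv) P -> R: every LHS value maps to a single RHS value — holds.
4 of the 4 dependencies hold.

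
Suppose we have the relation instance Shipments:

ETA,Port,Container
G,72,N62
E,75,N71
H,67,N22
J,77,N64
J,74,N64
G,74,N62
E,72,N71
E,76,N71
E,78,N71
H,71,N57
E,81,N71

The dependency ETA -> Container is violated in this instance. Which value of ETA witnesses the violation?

H

ETA=G: 2 rows → Container = N62, N62 ✓
ETA=E: 5 rows → Container = N71, N71, N71, N71, N71 ✓
ETA=H: 2 rows → Container takes values {N22, N57} — violation
ETA=J: 2 rows → Container = N64, N64 ✓
The only ETA value with inconsistent Container is ETA=H.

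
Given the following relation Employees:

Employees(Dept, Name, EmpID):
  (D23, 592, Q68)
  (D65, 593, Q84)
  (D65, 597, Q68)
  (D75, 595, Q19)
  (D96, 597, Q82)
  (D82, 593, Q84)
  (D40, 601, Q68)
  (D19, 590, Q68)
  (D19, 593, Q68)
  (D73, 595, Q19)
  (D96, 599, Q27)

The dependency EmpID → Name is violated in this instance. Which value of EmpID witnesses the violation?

EmpID=Q68: 5 rows → Name takes values {592, 597, 601, 590, 593} — violation
EmpID=Q84: 2 rows → Name = 593, 593 ✓
EmpID=Q19: 2 rows → Name = 595, 595 ✓
EmpID=Q82: 1 row → Name = 597 ✓
EmpID=Q27: 1 row → Name = 599 ✓
The only EmpID value with inconsistent Name is EmpID=Q68.

Q68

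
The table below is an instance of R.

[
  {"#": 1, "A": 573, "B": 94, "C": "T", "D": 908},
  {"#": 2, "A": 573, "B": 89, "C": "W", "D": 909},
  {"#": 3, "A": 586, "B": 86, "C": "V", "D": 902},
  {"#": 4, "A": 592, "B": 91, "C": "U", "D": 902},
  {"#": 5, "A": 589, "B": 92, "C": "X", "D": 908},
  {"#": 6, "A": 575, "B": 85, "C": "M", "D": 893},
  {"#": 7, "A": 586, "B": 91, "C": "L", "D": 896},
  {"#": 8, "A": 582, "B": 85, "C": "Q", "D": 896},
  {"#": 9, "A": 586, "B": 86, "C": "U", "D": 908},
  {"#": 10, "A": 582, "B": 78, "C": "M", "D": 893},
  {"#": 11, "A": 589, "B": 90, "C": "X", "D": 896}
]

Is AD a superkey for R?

Yes

All 11 rows have distinct AD values, so AD → (all attributes) holds and AD is a superkey.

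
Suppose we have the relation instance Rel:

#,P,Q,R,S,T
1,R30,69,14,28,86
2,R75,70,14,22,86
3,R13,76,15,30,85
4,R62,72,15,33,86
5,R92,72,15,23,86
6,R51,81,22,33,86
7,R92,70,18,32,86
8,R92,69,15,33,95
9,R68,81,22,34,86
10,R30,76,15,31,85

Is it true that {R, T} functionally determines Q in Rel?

(R=14, T=86): rows 1, 2 → Q takes values {69, 70} — violation
(R=15, T=85): rows 3, 10 → Q = 76, 76 ✓
(R=15, T=86): rows 4, 5 → Q = 72, 72 ✓
(R=22, T=86): rows 6, 9 → Q = 81, 81 ✓
(R=18, T=86): row 7 → Q = 70 ✓
(R=15, T=95): row 8 → Q = 69 ✓
Two rows agree on {R, T} but differ on Q, so {R, T} -> Q does not hold.

No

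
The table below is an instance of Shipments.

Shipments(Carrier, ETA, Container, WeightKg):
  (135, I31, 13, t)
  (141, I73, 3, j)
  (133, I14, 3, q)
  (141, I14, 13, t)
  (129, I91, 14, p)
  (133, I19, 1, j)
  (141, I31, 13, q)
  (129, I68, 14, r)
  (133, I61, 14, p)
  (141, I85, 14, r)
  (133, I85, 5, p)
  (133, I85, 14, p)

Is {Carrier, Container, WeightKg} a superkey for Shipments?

No

Two distinct rows share (Carrier=133, Container=14, WeightKg=p), so {Carrier, Container, WeightKg} does not determine every attribute — not a superkey.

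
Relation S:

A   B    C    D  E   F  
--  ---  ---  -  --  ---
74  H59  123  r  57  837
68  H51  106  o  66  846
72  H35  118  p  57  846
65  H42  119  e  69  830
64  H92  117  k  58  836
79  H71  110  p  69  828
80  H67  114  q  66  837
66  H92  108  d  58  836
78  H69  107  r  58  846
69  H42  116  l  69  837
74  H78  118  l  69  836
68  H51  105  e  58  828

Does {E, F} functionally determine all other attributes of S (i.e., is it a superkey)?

Two distinct rows share (E=58, F=836), so {E, F} does not determine every attribute — not a superkey.

No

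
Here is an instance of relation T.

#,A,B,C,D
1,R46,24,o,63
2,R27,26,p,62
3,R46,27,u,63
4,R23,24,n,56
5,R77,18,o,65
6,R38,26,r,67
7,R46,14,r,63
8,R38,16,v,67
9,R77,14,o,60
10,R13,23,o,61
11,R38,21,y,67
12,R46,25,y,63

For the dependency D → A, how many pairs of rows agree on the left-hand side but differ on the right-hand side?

0

D=63: all 4 rows agree on A — 0 pairs.
D=67: all 3 rows agree on A — 0 pairs.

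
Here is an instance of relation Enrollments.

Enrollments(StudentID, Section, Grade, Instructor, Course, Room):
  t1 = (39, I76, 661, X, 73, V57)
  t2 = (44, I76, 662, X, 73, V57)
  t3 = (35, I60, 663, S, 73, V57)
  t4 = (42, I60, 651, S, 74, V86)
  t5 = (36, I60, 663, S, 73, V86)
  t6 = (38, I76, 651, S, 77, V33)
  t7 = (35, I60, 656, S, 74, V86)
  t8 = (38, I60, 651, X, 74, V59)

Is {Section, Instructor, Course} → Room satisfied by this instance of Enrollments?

(Section=I76, Instructor=X, Course=73): rows 1, 2 → Room = V57, V57 ✓
(Section=I60, Instructor=S, Course=73): rows 3, 5 → Room takes values {V57, V86} — violation
(Section=I60, Instructor=S, Course=74): rows 4, 7 → Room = V86, V86 ✓
(Section=I76, Instructor=S, Course=77): row 6 → Room = V33 ✓
(Section=I60, Instructor=X, Course=74): row 8 → Room = V59 ✓
Two rows agree on {Section, Instructor, Course} but differ on Room, so {Section, Instructor, Course} → Room does not hold.

No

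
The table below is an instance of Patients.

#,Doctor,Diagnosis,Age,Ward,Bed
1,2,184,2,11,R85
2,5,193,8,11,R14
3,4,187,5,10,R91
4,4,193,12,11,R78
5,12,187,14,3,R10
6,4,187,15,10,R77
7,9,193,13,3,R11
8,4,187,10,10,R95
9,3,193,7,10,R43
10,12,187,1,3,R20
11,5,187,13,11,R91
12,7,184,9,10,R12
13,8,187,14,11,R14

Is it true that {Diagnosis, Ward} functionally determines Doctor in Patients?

No

(Diagnosis=184, Ward=11): row 1 → Doctor = 2 ✓
(Diagnosis=193, Ward=11): rows 2, 4 → Doctor takes values {5, 4} — violation
(Diagnosis=187, Ward=10): rows 3, 6, 8 → Doctor = 4, 4, 4 ✓
(Diagnosis=187, Ward=3): rows 5, 10 → Doctor = 12, 12 ✓
(Diagnosis=193, Ward=3): row 7 → Doctor = 9 ✓
(Diagnosis=193, Ward=10): row 9 → Doctor = 3 ✓
(Diagnosis=187, Ward=11): rows 11, 13 → Doctor takes values {5, 8} — violation
(Diagnosis=184, Ward=10): row 12 → Doctor = 7 ✓
Two rows agree on {Diagnosis, Ward} but differ on Doctor, so {Diagnosis, Ward} -> Doctor does not hold.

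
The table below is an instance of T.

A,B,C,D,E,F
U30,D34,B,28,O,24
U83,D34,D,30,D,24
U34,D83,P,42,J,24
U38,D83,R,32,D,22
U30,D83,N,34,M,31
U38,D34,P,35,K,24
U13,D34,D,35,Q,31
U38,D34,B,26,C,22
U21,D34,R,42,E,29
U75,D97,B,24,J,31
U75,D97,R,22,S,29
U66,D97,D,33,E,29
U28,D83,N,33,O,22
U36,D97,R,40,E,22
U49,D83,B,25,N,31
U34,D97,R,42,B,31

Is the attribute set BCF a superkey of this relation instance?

Yes

All 16 rows have distinct BCF values, so BCF → (all attributes) holds and BCF is a superkey.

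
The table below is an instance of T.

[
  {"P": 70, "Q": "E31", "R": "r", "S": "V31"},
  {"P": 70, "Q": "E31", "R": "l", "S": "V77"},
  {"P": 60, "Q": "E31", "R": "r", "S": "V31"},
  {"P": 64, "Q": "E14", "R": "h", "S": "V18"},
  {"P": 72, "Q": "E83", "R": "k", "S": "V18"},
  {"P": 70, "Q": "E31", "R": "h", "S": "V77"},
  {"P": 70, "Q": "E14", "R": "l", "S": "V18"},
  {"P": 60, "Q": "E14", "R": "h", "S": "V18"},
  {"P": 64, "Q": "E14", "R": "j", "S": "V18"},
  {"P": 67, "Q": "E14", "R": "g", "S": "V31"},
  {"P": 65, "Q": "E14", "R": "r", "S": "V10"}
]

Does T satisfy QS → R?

(Q=E31, S=V31): 2 rows → R = r, r ✓
(Q=E31, S=V77): 2 rows → R takes values {l, h} — violation
(Q=E14, S=V18): 4 rows → R takes values {h, l, j} — violation
(Q=E83, S=V18): 1 row → R = k ✓
(Q=E14, S=V31): 1 row → R = g ✓
(Q=E14, S=V10): 1 row → R = r ✓
Two rows agree on QS but differ on R, so QS → R does not hold.

No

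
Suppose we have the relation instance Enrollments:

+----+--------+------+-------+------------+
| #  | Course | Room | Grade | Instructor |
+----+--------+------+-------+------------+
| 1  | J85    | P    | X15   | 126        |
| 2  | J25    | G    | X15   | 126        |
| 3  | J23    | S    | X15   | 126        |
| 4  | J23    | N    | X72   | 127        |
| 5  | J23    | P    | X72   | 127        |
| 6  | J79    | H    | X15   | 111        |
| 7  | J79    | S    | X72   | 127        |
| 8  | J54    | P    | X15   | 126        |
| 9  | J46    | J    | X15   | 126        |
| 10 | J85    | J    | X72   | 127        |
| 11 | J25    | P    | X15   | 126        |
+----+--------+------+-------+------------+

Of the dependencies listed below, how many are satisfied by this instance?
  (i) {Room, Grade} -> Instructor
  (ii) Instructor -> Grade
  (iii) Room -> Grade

2

(i) {Room, Grade} -> Instructor: every LHS value maps to a single RHS value — holds.
(ii) Instructor -> Grade: every LHS value maps to a single RHS value — holds.
(iii) Room -> Grade: Room=P: rows 1, 5, 8, 11 → Grade takes values {X15, X72} — violation; Room=S: rows 3, 7 → Grade takes values {X15, X72} — violation; Room=J: rows 9, 10 → Grade takes values {X15, X72} — violation — fails.
2 of the 3 dependencies hold.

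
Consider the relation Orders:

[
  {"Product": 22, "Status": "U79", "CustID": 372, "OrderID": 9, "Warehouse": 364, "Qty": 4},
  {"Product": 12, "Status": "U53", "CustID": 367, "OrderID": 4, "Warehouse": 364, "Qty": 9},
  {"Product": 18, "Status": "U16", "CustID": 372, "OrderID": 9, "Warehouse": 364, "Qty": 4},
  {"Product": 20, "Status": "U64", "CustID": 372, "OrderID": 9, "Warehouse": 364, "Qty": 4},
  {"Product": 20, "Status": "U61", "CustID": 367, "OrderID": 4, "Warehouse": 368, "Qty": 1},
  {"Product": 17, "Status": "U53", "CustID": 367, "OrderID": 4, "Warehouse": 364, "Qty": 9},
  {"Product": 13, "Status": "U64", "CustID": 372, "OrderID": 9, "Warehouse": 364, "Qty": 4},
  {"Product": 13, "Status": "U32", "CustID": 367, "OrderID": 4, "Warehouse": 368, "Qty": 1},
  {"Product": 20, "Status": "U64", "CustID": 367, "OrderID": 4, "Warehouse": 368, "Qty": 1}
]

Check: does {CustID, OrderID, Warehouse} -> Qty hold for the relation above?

Yes

(CustID=372, OrderID=9, Warehouse=364): 4 rows → Qty = 4, 4, 4, 4 ✓
(CustID=367, OrderID=4, Warehouse=364): 2 rows → Qty = 9, 9 ✓
(CustID=367, OrderID=4, Warehouse=368): 3 rows → Qty = 1, 1, 1 ✓
Every {CustID, OrderID, Warehouse} value is associated with a single Qty value, so {CustID, OrderID, Warehouse} -> Qty holds.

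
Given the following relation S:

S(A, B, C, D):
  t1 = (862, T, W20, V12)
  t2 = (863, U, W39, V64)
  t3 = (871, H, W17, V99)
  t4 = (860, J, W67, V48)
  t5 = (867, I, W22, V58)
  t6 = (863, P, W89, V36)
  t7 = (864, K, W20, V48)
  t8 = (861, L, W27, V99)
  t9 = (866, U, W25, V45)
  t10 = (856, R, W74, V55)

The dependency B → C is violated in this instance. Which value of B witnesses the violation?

B=T: row 1 → C = W20 ✓
B=U: rows 2, 9 → C takes values {W39, W25} — violation
B=H: row 3 → C = W17 ✓
B=J: row 4 → C = W67 ✓
B=I: row 5 → C = W22 ✓
B=P: row 6 → C = W89 ✓
B=K: row 7 → C = W20 ✓
B=L: row 8 → C = W27 ✓
B=R: row 10 → C = W74 ✓
The only B value with inconsistent C is B=U.

U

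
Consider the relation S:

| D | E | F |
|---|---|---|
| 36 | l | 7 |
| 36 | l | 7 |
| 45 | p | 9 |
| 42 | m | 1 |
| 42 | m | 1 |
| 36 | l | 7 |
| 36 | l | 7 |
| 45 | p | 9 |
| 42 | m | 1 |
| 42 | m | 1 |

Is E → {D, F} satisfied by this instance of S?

E=l: 4 rows → {D,F} = (36, 7), (36, 7), (36, 7), (36, 7) ✓
E=p: 2 rows → {D,F} = (45, 9), (45, 9) ✓
E=m: 4 rows → {D,F} = (42, 1), (42, 1), (42, 1), (42, 1) ✓
Every E value is associated with a single {D, F} value, so E → {D, F} holds.

Yes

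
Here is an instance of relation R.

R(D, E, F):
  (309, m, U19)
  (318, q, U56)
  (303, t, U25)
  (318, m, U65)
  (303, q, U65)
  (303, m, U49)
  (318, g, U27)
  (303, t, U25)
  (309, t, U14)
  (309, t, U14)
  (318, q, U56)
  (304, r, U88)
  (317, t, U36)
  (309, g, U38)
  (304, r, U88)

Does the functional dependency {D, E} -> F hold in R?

(D=309, E=m): 1 row → F = U19 ✓
(D=318, E=q): 2 rows → F = U56, U56 ✓
(D=303, E=t): 2 rows → F = U25, U25 ✓
(D=318, E=m): 1 row → F = U65 ✓
(D=303, E=q): 1 row → F = U65 ✓
(D=303, E=m): 1 row → F = U49 ✓
(D=318, E=g): 1 row → F = U27 ✓
(D=309, E=t): 2 rows → F = U14, U14 ✓
(D=304, E=r): 2 rows → F = U88, U88 ✓
(D=317, E=t): 1 row → F = U36 ✓
(D=309, E=g): 1 row → F = U38 ✓
Every {D, E} value is associated with a single F value, so {D, E} -> F holds.

Yes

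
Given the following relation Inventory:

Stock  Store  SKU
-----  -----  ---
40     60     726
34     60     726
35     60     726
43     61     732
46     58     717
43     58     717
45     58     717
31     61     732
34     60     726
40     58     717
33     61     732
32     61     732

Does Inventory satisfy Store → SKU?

Yes

Store=60: 4 rows → SKU = 726, 726, 726, 726 ✓
Store=61: 4 rows → SKU = 732, 732, 732, 732 ✓
Store=58: 4 rows → SKU = 717, 717, 717, 717 ✓
Every Store value is associated with a single SKU value, so Store → SKU holds.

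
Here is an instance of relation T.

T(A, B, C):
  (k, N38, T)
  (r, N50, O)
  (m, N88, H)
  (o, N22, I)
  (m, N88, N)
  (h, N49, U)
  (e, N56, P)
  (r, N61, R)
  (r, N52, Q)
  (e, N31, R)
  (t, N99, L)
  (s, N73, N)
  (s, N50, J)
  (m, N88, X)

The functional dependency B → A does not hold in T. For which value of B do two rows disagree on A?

B=N38: 1 row → A = k ✓
B=N50: 2 rows → A takes values {r, s} — violation
B=N88: 3 rows → A = m, m, m ✓
B=N22: 1 row → A = o ✓
B=N49: 1 row → A = h ✓
B=N56: 1 row → A = e ✓
B=N61: 1 row → A = r ✓
B=N52: 1 row → A = r ✓
B=N31: 1 row → A = e ✓
B=N99: 1 row → A = t ✓
B=N73: 1 row → A = s ✓
The only B value with inconsistent A is B=N50.

N50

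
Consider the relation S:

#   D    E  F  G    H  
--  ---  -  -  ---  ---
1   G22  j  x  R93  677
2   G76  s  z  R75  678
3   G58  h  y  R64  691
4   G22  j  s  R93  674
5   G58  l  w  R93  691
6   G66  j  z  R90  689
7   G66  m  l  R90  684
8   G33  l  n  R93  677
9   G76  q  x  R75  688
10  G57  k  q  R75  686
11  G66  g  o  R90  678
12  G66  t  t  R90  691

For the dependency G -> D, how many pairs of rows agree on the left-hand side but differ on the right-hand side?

7

G=R93: violating pairs (1,5), (1,8), (4,5), (4,8), (5,8) — 5 pairs.
G=R75: violating pairs (2,10), (9,10) — 2 pairs.
G=R90: all 4 rows agree on D — 0 pairs.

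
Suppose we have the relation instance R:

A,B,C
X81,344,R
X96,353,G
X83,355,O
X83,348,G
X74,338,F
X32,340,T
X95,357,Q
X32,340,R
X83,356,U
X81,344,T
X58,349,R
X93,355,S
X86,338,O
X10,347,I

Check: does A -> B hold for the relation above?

A=X81: 2 rows → B = 344, 344 ✓
A=X96: 1 row → B = 353 ✓
A=X83: 3 rows → B takes values {355, 348, 356} — violation
A=X74: 1 row → B = 338 ✓
A=X32: 2 rows → B = 340, 340 ✓
A=X95: 1 row → B = 357 ✓
A=X58: 1 row → B = 349 ✓
A=X93: 1 row → B = 355 ✓
A=X86: 1 row → B = 338 ✓
A=X10: 1 row → B = 347 ✓
Two rows agree on A but differ on B, so A -> B does not hold.

No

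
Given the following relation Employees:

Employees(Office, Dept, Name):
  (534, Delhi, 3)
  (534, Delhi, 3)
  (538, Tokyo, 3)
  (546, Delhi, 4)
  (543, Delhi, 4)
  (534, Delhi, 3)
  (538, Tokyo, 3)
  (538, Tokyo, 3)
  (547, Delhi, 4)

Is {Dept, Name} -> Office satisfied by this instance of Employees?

No

(Dept=Delhi, Name=3): 3 rows → Office = 534, 534, 534 ✓
(Dept=Tokyo, Name=3): 3 rows → Office = 538, 538, 538 ✓
(Dept=Delhi, Name=4): 3 rows → Office takes values {546, 543, 547} — violation
Two rows agree on {Dept, Name} but differ on Office, so {Dept, Name} -> Office does not hold.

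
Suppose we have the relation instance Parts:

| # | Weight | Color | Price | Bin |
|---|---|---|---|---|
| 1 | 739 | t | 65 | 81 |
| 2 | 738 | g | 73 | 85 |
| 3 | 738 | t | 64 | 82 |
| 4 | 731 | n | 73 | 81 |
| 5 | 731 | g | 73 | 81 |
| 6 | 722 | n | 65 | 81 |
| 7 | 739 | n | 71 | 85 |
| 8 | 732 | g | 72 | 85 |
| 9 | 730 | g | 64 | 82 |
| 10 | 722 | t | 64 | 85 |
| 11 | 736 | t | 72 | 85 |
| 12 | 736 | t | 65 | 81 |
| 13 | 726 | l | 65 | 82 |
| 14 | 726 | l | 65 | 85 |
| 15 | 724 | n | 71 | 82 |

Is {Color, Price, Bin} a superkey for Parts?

Rows 1 and 12 have the same {Color, Price, Bin} value (Color=t, Price=65, Bin=81) but are distinct tuples, so {Color, Price, Bin} does not determine every attribute — not a superkey.

No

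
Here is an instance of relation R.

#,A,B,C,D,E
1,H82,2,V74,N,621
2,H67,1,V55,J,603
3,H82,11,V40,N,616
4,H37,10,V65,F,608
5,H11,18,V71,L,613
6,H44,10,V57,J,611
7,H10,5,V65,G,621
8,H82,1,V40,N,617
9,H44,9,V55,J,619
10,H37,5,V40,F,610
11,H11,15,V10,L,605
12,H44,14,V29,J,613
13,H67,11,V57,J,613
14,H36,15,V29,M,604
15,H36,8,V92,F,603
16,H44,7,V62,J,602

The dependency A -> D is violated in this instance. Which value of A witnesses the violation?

H36

A=H82: rows 1, 3, 8 → D = N, N, N ✓
A=H67: rows 2, 13 → D = J, J ✓
A=H37: rows 4, 10 → D = F, F ✓
A=H11: rows 5, 11 → D = L, L ✓
A=H44: rows 6, 9, 12, 16 → D = J, J, J, J ✓
A=H10: row 7 → D = G ✓
A=H36: rows 14, 15 → D takes values {M, F} — violation
The only A value with inconsistent D is A=H36.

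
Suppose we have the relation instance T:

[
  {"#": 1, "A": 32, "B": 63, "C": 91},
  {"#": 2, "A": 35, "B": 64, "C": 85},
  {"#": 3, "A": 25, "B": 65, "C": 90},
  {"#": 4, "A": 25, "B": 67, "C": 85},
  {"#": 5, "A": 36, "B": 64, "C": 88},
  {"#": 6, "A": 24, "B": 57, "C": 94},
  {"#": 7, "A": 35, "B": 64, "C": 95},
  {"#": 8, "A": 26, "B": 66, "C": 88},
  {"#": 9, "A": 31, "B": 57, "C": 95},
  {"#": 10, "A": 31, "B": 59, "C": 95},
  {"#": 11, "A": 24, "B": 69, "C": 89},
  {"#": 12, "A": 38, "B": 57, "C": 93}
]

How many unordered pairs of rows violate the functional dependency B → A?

5

B=64: violating pairs (2,5), (5,7) — 2 pairs.
B=57: violating pairs (6,9), (6,12), (9,12) — 3 pairs.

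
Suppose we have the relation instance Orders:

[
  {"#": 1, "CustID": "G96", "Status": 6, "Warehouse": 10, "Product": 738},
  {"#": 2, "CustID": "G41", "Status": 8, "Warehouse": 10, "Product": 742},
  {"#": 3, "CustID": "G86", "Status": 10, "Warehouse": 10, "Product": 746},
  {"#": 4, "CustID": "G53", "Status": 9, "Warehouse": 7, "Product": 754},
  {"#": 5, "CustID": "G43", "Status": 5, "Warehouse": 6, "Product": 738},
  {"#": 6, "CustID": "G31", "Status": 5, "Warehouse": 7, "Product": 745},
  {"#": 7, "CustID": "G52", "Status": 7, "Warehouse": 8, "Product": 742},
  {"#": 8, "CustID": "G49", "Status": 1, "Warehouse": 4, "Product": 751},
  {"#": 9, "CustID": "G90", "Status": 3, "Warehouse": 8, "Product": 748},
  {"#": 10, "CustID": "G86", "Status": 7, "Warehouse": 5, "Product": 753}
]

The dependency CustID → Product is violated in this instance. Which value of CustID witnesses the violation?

G86

CustID=G96: row 1 → Product = 738 ✓
CustID=G41: row 2 → Product = 742 ✓
CustID=G86: rows 3, 10 → Product takes values {746, 753} — violation
CustID=G53: row 4 → Product = 754 ✓
CustID=G43: row 5 → Product = 738 ✓
CustID=G31: row 6 → Product = 745 ✓
CustID=G52: row 7 → Product = 742 ✓
CustID=G49: row 8 → Product = 751 ✓
CustID=G90: row 9 → Product = 748 ✓
The only CustID value with inconsistent Product is CustID=G86.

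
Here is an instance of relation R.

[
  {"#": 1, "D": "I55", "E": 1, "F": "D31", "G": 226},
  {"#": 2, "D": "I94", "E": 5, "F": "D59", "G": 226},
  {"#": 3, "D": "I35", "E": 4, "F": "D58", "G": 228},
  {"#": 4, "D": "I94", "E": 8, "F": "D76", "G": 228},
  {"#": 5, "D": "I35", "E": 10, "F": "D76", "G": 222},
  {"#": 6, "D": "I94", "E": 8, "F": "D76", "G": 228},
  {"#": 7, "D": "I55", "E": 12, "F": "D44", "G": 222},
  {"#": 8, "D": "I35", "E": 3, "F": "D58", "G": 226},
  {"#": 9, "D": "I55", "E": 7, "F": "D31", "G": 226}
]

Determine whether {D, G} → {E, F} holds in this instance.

(D=I55, G=226): rows 1, 9 → {E,F} takes values {(1, D31), (7, D31)} — violation
(D=I94, G=226): row 2 → {E,F} = (5, D59) ✓
(D=I35, G=228): row 3 → {E,F} = (4, D58) ✓
(D=I94, G=228): rows 4, 6 → {E,F} = (8, D76), (8, D76) ✓
(D=I35, G=222): row 5 → {E,F} = (10, D76) ✓
(D=I55, G=222): row 7 → {E,F} = (12, D44) ✓
(D=I35, G=226): row 8 → {E,F} = (3, D58) ✓
Two rows agree on {D, G} but differ on {E, F}, so {D, G} → {E, F} does not hold.

No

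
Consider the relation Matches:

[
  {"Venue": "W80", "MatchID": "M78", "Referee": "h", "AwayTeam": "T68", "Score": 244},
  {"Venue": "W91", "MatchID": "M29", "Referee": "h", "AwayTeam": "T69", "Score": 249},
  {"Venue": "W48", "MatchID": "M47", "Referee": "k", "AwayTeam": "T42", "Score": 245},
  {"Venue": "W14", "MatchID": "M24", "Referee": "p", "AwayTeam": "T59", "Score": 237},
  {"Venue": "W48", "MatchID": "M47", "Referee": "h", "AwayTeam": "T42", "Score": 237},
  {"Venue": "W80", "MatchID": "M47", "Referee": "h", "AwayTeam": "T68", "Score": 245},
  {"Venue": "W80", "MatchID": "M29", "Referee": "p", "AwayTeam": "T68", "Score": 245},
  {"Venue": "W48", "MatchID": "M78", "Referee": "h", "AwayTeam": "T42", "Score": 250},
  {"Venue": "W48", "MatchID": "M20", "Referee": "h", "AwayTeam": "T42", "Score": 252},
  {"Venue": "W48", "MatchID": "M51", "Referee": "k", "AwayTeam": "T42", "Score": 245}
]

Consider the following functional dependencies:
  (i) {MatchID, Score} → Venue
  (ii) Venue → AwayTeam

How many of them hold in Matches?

(i) {MatchID, Score} → Venue: (MatchID=M47, Score=245): 2 rows → Venue takes values {W48, W80} — violation — fails.
(ii) Venue → AwayTeam: every LHS value maps to a single RHS value — holds.
1 of the 2 dependencies holds.

1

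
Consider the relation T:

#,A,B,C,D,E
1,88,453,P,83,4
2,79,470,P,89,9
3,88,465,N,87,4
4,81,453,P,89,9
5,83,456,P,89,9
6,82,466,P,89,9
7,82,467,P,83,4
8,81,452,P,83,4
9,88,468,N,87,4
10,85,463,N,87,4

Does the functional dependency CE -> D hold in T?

(C=P, E=4): rows 1, 7, 8 → D = 83, 83, 83 ✓
(C=P, E=9): rows 2, 4, 5, 6 → D = 89, 89, 89, 89 ✓
(C=N, E=4): rows 3, 9, 10 → D = 87, 87, 87 ✓
Every CE value is associated with a single D value, so CE -> D holds.

Yes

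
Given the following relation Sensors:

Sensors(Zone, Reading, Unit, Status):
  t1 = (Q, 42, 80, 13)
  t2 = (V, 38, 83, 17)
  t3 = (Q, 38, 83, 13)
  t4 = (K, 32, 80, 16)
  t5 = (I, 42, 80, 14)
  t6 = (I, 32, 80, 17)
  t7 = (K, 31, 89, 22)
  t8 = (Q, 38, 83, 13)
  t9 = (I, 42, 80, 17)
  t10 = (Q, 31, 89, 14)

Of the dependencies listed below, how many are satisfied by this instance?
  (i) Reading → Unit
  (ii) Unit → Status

1

(i) Reading → Unit: every LHS value maps to a single RHS value — holds.
(ii) Unit → Status: Unit=80: rows 1, 4, 5, 6, 9 → Status takes values {13, 16, 14, 17} — violation; Unit=83: rows 2, 3, 8 → Status takes values {17, 13} — violation; Unit=89: rows 7, 10 → Status takes values {22, 14} — violation — fails.
1 of the 2 dependencies holds.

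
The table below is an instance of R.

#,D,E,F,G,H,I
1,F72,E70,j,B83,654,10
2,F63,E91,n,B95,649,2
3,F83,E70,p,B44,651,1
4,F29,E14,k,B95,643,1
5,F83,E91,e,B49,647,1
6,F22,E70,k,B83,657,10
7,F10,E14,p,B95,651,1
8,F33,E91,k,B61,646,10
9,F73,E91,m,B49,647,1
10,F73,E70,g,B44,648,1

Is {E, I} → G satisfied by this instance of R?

Yes

(E=E70, I=10): rows 1, 6 → G = B83, B83 ✓
(E=E91, I=2): row 2 → G = B95 ✓
(E=E70, I=1): rows 3, 10 → G = B44, B44 ✓
(E=E14, I=1): rows 4, 7 → G = B95, B95 ✓
(E=E91, I=1): rows 5, 9 → G = B49, B49 ✓
(E=E91, I=10): row 8 → G = B61 ✓
Every {E, I} value is associated with a single G value, so {E, I} → G holds.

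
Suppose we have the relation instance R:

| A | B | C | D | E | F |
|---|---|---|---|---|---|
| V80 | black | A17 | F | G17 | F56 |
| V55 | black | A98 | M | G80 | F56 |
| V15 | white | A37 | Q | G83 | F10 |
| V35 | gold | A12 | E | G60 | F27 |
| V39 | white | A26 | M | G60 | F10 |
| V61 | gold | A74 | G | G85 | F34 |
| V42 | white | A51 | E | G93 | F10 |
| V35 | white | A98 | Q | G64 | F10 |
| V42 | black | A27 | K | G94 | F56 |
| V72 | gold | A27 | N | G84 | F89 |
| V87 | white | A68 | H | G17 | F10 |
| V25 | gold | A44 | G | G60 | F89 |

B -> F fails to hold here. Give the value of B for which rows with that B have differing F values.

B=black: 3 rows → F = F56, F56, F56 ✓
B=white: 5 rows → F = F10, F10, F10, F10, F10 ✓
B=gold: 4 rows → F takes values {F27, F34, F89} — violation
The only B value with inconsistent F is B=gold.

gold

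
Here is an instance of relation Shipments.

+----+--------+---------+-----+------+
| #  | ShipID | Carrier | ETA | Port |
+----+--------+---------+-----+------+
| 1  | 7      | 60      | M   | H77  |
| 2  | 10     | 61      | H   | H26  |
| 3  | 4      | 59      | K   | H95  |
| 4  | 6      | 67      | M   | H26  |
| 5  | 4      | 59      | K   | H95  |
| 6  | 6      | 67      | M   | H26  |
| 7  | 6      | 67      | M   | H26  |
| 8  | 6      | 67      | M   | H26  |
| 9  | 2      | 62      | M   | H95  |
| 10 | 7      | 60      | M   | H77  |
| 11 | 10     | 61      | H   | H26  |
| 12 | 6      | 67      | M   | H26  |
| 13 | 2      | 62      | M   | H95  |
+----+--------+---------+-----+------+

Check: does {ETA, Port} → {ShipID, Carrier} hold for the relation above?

Yes

(ETA=M, Port=H77): rows 1, 10 → {ShipID,Carrier} = (7, 60), (7, 60) ✓
(ETA=H, Port=H26): rows 2, 11 → {ShipID,Carrier} = (10, 61), (10, 61) ✓
(ETA=K, Port=H95): rows 3, 5 → {ShipID,Carrier} = (4, 59), (4, 59) ✓
(ETA=M, Port=H26): rows 4, 6, 7, 8, 12 → {ShipID,Carrier} = (6, 67), (6, 67), (6, 67), (6, 67), (6, 67) ✓
(ETA=M, Port=H95): rows 9, 13 → {ShipID,Carrier} = (2, 62), (2, 62) ✓
Every {ETA, Port} value is associated with a single {ShipID, Carrier} value, so {ETA, Port} → {ShipID, Carrier} holds.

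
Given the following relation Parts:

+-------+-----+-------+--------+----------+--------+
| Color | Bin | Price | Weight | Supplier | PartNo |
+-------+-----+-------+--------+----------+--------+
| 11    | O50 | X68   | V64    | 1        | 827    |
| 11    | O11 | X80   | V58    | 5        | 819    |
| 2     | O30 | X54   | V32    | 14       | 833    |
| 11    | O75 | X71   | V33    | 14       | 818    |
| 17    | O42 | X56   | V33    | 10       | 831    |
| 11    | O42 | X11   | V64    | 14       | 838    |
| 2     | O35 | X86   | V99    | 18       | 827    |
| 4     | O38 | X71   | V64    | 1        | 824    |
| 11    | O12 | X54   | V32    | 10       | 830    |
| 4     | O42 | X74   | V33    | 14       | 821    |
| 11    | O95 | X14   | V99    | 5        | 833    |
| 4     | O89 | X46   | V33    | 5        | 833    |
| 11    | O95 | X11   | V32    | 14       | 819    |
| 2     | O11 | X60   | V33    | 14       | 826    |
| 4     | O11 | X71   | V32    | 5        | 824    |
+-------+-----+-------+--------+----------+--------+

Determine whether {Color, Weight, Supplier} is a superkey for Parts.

All 15 rows have distinct {Color, Weight, Supplier} values, so {Color, Weight, Supplier} → (all attributes) holds and {Color, Weight, Supplier} is a superkey.

Yes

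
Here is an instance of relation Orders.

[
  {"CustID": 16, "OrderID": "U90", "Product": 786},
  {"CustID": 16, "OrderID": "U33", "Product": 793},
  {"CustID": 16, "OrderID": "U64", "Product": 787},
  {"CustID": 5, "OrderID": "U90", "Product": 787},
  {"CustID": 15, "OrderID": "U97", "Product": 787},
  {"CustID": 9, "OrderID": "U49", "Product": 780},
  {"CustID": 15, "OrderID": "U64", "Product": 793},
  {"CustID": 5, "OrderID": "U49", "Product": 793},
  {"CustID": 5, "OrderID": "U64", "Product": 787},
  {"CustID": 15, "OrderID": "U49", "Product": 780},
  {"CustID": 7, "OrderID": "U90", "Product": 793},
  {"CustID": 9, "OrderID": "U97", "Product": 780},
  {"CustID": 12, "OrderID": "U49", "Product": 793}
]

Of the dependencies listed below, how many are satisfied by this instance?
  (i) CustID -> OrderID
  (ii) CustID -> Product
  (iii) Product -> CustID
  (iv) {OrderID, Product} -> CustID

0

(i) CustID -> OrderID: CustID=16: 3 rows → OrderID takes values {U90, U33, U64} — violation; CustID=5: 3 rows → OrderID takes values {U90, U49, U64} — violation; CustID=15: 3 rows → OrderID takes values {U97, U64, U49} — violation; CustID=9: 2 rows → OrderID takes values {U49, U97} — violation — fails.
(ii) CustID -> Product: CustID=16: 3 rows → Product takes values {786, 793, 787} — violation; CustID=5: 3 rows → Product takes values {787, 793} — violation; CustID=15: 3 rows → Product takes values {787, 793, 780} — violation — fails.
(iii) Product -> CustID: Product=793: 5 rows → CustID takes values {16, 15, 5, 7, 12} — violation; Product=787: 4 rows → CustID takes values {16, 5, 15} — violation; Product=780: 3 rows → CustID takes values {9, 15} — violation — fails.
(iv) {OrderID, Product} -> CustID: (OrderID=U64, Product=787): 2 rows → CustID takes values {16, 5} — violation; (OrderID=U49, Product=780): 2 rows → CustID takes values {9, 15} — violation; (OrderID=U49, Product=793): 2 rows → CustID takes values {5, 12} — violation — fails.
None of the 4 dependencies hold.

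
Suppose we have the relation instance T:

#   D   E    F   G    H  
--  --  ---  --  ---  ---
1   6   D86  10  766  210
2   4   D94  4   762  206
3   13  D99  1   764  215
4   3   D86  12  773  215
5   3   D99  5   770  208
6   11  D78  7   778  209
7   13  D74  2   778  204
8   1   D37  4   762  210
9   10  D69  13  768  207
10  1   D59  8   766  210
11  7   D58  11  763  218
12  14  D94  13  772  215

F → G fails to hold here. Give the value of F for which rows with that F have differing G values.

13

F=10: row 1 → G = 766 ✓
F=4: rows 2, 8 → G = 762, 762 ✓
F=1: row 3 → G = 764 ✓
F=12: row 4 → G = 773 ✓
F=5: row 5 → G = 770 ✓
F=7: row 6 → G = 778 ✓
F=2: row 7 → G = 778 ✓
F=13: rows 9, 12 → G takes values {768, 772} — violation
F=8: row 10 → G = 766 ✓
F=11: row 11 → G = 763 ✓
The only F value with inconsistent G is F=13.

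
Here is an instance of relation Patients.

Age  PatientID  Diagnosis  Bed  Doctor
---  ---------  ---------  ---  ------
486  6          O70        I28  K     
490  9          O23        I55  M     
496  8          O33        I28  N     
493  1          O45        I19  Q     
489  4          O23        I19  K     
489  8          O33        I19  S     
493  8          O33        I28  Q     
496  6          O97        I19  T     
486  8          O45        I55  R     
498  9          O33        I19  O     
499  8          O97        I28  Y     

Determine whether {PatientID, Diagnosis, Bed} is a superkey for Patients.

No

Two distinct rows share (PatientID=8, Diagnosis=O33, Bed=I28), so {PatientID, Diagnosis, Bed} does not determine every attribute — not a superkey.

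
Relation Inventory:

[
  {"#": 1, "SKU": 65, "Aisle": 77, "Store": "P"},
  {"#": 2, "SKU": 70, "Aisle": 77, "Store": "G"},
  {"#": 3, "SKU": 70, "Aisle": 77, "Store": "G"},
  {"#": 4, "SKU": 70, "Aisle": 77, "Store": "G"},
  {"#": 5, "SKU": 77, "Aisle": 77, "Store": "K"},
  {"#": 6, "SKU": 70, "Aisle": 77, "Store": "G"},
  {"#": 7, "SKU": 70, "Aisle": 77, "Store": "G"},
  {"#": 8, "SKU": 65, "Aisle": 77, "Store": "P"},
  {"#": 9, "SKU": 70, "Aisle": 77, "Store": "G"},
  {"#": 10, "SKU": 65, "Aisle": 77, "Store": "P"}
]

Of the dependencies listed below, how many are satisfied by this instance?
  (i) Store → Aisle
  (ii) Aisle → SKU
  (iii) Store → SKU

2

(i) Store → Aisle: every LHS value maps to a single RHS value — holds.
(ii) Aisle → SKU: Aisle=77: rows 1, 2, 3, 4, 5, 6, 7, 8, 9, 10 → SKU takes values {65, 70, 77} — violation — fails.
(iii) Store → SKU: every LHS value maps to a single RHS value — holds.
2 of the 3 dependencies hold.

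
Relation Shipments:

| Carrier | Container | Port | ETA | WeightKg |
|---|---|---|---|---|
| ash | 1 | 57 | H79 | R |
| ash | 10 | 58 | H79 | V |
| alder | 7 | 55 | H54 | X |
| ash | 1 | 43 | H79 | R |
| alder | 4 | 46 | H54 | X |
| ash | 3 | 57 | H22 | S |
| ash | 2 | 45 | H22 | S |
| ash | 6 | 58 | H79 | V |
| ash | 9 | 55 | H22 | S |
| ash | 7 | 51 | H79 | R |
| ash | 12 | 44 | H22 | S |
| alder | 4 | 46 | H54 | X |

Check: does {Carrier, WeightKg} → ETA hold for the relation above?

Yes

(Carrier=ash, WeightKg=R): 3 rows → ETA = H79, H79, H79 ✓
(Carrier=ash, WeightKg=V): 2 rows → ETA = H79, H79 ✓
(Carrier=alder, WeightKg=X): 3 rows → ETA = H54, H54, H54 ✓
(Carrier=ash, WeightKg=S): 4 rows → ETA = H22, H22, H22, H22 ✓
Every {Carrier, WeightKg} value is associated with a single ETA value, so {Carrier, WeightKg} → ETA holds.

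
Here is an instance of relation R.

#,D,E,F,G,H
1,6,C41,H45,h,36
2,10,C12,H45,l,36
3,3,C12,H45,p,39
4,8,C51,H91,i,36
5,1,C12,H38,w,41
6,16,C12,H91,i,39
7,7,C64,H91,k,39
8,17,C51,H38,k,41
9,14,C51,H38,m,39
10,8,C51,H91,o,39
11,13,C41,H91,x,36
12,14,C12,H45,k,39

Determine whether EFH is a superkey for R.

No

Rows 3 and 12 have the same EFH value (E=C12, F=H45, H=39) but are distinct tuples, so EFH does not determine every attribute — not a superkey.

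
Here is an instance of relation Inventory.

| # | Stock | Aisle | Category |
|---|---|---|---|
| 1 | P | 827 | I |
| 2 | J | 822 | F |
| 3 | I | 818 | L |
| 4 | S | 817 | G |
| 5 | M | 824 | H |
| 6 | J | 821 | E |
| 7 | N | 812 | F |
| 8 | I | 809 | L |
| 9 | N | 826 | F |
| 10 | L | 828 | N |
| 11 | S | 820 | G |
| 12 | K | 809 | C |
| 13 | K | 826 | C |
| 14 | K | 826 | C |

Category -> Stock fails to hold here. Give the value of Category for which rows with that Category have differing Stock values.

F

Category=I: row 1 → Stock = P ✓
Category=F: rows 2, 7, 9 → Stock takes values {J, N} — violation
Category=L: rows 3, 8 → Stock = I, I ✓
Category=G: rows 4, 11 → Stock = S, S ✓
Category=H: row 5 → Stock = M ✓
Category=E: row 6 → Stock = J ✓
Category=N: row 10 → Stock = L ✓
Category=C: rows 12, 13, 14 → Stock = K, K, K ✓
The only Category value with inconsistent Stock is Category=F.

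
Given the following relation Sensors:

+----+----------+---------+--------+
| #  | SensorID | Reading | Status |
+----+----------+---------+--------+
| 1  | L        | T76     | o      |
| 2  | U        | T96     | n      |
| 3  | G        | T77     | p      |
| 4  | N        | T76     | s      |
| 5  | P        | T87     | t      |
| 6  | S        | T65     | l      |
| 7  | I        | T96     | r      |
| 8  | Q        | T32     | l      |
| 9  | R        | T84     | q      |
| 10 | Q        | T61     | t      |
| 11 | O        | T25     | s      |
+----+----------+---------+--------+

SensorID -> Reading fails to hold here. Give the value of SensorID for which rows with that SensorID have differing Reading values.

Q

SensorID=L: row 1 → Reading = T76 ✓
SensorID=U: row 2 → Reading = T96 ✓
SensorID=G: row 3 → Reading = T77 ✓
SensorID=N: row 4 → Reading = T76 ✓
SensorID=P: row 5 → Reading = T87 ✓
SensorID=S: row 6 → Reading = T65 ✓
SensorID=I: row 7 → Reading = T96 ✓
SensorID=Q: rows 8, 10 → Reading takes values {T32, T61} — violation
SensorID=R: row 9 → Reading = T84 ✓
SensorID=O: row 11 → Reading = T25 ✓
The only SensorID value with inconsistent Reading is SensorID=Q.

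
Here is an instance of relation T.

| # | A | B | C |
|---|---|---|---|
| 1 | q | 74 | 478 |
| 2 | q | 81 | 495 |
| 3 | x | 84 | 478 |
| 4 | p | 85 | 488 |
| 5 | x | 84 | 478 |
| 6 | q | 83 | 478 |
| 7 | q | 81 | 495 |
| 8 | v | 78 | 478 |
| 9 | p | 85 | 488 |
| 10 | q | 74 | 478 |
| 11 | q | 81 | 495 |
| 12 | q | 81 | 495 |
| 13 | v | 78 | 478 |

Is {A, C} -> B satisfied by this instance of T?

No

(A=q, C=478): rows 1, 6, 10 → B takes values {74, 83} — violation
(A=q, C=495): rows 2, 7, 11, 12 → B = 81, 81, 81, 81 ✓
(A=x, C=478): rows 3, 5 → B = 84, 84 ✓
(A=p, C=488): rows 4, 9 → B = 85, 85 ✓
(A=v, C=478): rows 8, 13 → B = 78, 78 ✓
Two rows agree on {A, C} but differ on B, so {A, C} -> B does not hold.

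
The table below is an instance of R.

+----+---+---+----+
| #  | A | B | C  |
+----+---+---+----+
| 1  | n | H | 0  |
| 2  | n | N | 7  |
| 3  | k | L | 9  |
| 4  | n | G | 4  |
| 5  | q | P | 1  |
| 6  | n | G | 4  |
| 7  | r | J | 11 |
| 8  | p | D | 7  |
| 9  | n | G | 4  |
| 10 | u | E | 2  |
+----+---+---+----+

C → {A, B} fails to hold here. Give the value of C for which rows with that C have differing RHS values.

C=0: row 1 → {A,B} = (n, H) ✓
C=7: rows 2, 8 → {A,B} takes values {(n, N), (p, D)} — violation
C=9: row 3 → {A,B} = (k, L) ✓
C=4: rows 4, 6, 9 → {A,B} = (n, G), (n, G), (n, G) ✓
C=1: row 5 → {A,B} = (q, P) ✓
C=11: row 7 → {A,B} = (r, J) ✓
C=2: row 10 → {A,B} = (u, E) ✓
The only C value with inconsistent RHS is C=7.

7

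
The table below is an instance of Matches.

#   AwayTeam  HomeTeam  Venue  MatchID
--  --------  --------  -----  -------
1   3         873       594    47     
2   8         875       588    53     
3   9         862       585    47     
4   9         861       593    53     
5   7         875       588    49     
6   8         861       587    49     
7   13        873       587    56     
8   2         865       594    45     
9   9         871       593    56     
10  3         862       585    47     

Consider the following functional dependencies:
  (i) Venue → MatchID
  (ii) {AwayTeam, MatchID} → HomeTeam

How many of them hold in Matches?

0

(i) Venue → MatchID: Venue=594: rows 1, 8 → MatchID takes values {47, 45} — violation; Venue=588: rows 2, 5 → MatchID takes values {53, 49} — violation; Venue=593: rows 4, 9 → MatchID takes values {53, 56} — violation; Venue=587: rows 6, 7 → MatchID takes values {49, 56} — violation — fails.
(ii) {AwayTeam, MatchID} → HomeTeam: (AwayTeam=3, MatchID=47): rows 1, 10 → HomeTeam takes values {873, 862} — violation — fails.
None of the 2 dependencies hold.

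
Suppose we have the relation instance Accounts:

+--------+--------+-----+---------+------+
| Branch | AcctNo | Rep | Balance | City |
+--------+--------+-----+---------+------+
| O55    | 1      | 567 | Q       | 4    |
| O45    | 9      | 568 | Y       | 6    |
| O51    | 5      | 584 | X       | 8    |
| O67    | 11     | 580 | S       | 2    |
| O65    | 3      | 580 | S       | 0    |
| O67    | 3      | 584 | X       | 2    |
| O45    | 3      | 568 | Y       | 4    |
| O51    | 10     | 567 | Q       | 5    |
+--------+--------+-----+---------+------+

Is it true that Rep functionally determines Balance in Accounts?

Rep=567: 2 rows → Balance = Q, Q ✓
Rep=568: 2 rows → Balance = Y, Y ✓
Rep=584: 2 rows → Balance = X, X ✓
Rep=580: 2 rows → Balance = S, S ✓
Every Rep value is associated with a single Balance value, so Rep -> Balance holds.

Yes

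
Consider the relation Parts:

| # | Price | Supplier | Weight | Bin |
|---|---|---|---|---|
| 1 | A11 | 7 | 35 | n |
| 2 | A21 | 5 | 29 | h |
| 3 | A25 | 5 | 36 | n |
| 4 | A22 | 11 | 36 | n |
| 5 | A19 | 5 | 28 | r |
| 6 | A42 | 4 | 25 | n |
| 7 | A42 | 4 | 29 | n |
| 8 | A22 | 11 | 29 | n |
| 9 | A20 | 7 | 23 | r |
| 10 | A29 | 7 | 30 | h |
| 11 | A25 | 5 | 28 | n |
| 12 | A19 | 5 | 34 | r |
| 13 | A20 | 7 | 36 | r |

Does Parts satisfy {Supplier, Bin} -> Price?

(Supplier=7, Bin=n): row 1 → Price = A11 ✓
(Supplier=5, Bin=h): row 2 → Price = A21 ✓
(Supplier=5, Bin=n): rows 3, 11 → Price = A25, A25 ✓
(Supplier=11, Bin=n): rows 4, 8 → Price = A22, A22 ✓
(Supplier=5, Bin=r): rows 5, 12 → Price = A19, A19 ✓
(Supplier=4, Bin=n): rows 6, 7 → Price = A42, A42 ✓
(Supplier=7, Bin=r): rows 9, 13 → Price = A20, A20 ✓
(Supplier=7, Bin=h): row 10 → Price = A29 ✓
Every {Supplier, Bin} value is associated with a single Price value, so {Supplier, Bin} -> Price holds.

Yes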